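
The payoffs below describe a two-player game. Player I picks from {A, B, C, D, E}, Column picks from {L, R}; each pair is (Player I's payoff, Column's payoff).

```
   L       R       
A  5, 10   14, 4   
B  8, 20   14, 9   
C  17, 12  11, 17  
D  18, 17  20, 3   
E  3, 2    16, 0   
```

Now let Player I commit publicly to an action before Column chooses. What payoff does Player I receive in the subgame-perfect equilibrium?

Column best-responds to each possible Player I move:
- A: Column compares 10, 4 and picks L; Player I would get 5.
- B: Column compares 20, 9 and picks L; Player I would get 8.
- C: Column compares 12, 17 and picks R; Player I would get 11.
- D: Column compares 17, 3 and picks L; Player I would get 18.
- E: Column compares 2, 0 and picks L; Player I would get 3.
Among 5, 8, 11, 18, 3, the best is 18 at D. Subgame-perfect outcome: (D, L) with payoffs (18, 17).

18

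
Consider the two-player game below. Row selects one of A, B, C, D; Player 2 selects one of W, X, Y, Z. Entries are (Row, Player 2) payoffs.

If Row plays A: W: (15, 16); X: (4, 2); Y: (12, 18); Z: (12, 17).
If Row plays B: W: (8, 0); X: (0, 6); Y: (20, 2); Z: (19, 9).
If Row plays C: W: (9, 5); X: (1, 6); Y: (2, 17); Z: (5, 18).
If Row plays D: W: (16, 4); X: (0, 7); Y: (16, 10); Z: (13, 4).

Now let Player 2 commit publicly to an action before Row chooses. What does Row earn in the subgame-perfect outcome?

Row best-responds to each possible Player 2 move:
- W: BR = D, leader payoff 4.
- X: BR = A, leader payoff 2.
- Y: BR = B, leader payoff 2.
- Z: BR = B, leader payoff 9.
Maximizing over 4, 2, 2, 9, Player 2 chooses Z. Subgame-perfect outcome: (B, Z) with payoffs (19, 9).

19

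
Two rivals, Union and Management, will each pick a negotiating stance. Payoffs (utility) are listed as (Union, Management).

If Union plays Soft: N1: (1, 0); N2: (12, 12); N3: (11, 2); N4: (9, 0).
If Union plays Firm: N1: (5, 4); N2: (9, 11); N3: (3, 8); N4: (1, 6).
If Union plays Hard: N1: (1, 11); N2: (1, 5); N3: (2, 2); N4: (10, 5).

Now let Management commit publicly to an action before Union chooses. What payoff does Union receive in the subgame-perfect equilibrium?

12

Union best-responds to each possible Management move:
- N1: BR = Firm, leader payoff 4.
- N2: BR = Soft, leader payoff 12.
- N3: BR = Soft, leader payoff 2.
- N4: BR = Hard, leader payoff 5.
Among 4, 12, 2, 5, the best is 12 at N2. Subgame-perfect outcome: (Soft, N2) with payoffs (12, 12).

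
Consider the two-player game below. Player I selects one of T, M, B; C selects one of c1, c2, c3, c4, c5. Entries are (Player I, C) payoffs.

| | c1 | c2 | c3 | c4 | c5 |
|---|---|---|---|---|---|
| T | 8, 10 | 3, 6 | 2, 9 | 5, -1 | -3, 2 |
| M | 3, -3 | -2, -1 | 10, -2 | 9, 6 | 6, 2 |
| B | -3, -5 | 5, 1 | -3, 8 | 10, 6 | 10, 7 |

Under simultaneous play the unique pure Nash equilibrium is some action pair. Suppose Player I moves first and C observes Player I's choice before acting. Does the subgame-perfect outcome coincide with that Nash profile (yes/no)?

no

Work backward from C's decision.
- T → C plays c1 (best of 10, 6, 9, -1, 2); Player I gets 8.
- M → C plays c4 (best of -3, -1, -2, 6, 2); Player I gets 9.
- B → C plays c3 (best of -5, 1, 8, 6, 7); Player I gets -3.
Player I's induced payoffs are 8, 9, -3, so Player I commits to M. Subgame-perfect outcome: (M, c4) with payoffs (9, 6).
Now find the simultaneous Nash equilibrium.
Player I's best replies: c1→T; c2→B; c3→M; c4→B; c5→B.
C's best replies: T→c1; M→c4; B→c3.
The unique mutual best reply is (T, c1), giving (8, 10).
Sequential outcome (M, c4) differs from the Nash profile (T, c1).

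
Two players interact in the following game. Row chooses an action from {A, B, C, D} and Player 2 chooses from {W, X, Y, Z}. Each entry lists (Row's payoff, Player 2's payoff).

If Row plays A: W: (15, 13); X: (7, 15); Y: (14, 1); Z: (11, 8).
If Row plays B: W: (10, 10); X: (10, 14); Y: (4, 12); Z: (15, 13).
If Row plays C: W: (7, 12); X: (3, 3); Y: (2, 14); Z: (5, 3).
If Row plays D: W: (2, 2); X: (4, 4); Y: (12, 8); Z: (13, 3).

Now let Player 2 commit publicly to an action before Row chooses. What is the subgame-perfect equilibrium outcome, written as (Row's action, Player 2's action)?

Solve by backward induction (Player 2 leads).
- W → Row plays A (best of 15, 10, 7, 2); Player 2 gets 13.
- X → Row plays B (best of 7, 10, 3, 4); Player 2 gets 14.
- Y → Row plays A (best of 14, 4, 2, 12); Player 2 gets 1.
- Z → Row plays B (best of 11, 15, 5, 13); Player 2 gets 13.
Maximizing over 13, 14, 1, 13, Player 2 chooses X. Subgame-perfect outcome: (B, X) with payoffs (10, 14).

(B, X)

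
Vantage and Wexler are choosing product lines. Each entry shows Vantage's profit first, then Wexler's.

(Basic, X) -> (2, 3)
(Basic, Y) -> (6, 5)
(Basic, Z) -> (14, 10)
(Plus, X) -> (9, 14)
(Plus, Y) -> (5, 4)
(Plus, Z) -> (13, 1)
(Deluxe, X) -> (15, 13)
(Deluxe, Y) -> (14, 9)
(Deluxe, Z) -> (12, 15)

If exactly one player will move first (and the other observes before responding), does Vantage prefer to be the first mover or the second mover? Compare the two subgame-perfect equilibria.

If Vantage leads: Wexler's best replies are Basic→Z, Plus→X, Deluxe→Z; Vantage's induced payoffs 14, 9, 12; outcome (Basic, Z), payoffs (14, 10).
If Wexler leads: Vantage's best replies are X→Deluxe, Y→Deluxe, Z→Basic; Wexler's induced payoffs 13, 9, 10; outcome (Deluxe, X), payoffs (15, 13).
Vantage gets 14 moving first and 15 moving second, so Vantage prefers to move second.

second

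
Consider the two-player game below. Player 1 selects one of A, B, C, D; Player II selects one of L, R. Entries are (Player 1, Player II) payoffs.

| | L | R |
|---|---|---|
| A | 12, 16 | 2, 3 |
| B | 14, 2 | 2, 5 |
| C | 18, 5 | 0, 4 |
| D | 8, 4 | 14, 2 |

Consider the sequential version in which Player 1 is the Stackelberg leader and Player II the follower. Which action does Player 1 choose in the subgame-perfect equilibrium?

Work backward from Player II's decision.
- A: Player II compares 16, 3 and picks L; Player 1 would get 12.
- B: Player II compares 2, 5 and picks R; Player 1 would get 2.
- C: Player II compares 5, 4 and picks L; Player 1 would get 18.
- D: Player II compares 4, 2 and picks L; Player 1 would get 8.
Player 1's induced payoffs are 12, 2, 18, 8, so Player 1 commits to C. Subgame-perfect outcome: (C, L) with payoffs (18, 5).

C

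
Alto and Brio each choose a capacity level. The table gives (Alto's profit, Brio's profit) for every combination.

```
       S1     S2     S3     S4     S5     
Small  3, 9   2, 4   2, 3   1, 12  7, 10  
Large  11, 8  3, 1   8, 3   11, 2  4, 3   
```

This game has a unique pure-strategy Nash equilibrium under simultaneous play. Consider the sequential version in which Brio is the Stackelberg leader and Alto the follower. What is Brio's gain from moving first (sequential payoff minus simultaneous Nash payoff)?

Backward induction with Brio moving first.
- S1: Alto compares 3, 11 and picks Large; Brio would get 8.
- S2: Alto compares 2, 3 and picks Large; Brio would get 1.
- S3: Alto compares 2, 8 and picks Large; Brio would get 3.
- S4: Alto compares 1, 11 and picks Large; Brio would get 2.
- S5: Alto compares 7, 4 and picks Small; Brio would get 10.
Among 8, 1, 3, 2, 10, the best is 10 at S5. Subgame-perfect outcome: (Small, S5) with payoffs (7, 10).
For the simultaneous game, intersect best replies.
Alto's best replies: S1→Large; S2→Large; S3→Large; S4→Large; S5→Small.
Brio's best replies: Small→S4; Large→S1.
The unique mutual best reply is (Large, S1), giving (11, 8).
Brio's commitment gain: 10 − 8 = 2.

2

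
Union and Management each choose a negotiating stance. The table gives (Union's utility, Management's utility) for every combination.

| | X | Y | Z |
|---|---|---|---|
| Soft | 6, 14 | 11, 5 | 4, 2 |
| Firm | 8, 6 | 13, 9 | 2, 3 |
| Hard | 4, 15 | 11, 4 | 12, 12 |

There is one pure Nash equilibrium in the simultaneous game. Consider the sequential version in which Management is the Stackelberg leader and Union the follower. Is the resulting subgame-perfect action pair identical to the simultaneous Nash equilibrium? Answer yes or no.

no

Union best-responds to each possible Management move:
- X: BR = Firm, leader payoff 6.
- Y: BR = Firm, leader payoff 9.
- Z: BR = Hard, leader payoff 12.
Management's induced payoffs are 6, 9, 12, so Management commits to Z. Subgame-perfect outcome: (Hard, Z) with payoffs (12, 12).
Now find the simultaneous Nash equilibrium.
Union's best replies: X→Firm; Y→Firm; Z→Hard.
Management's best replies: Soft→X; Firm→Y; Hard→X.
The unique mutual best reply is (Firm, Y), giving (13, 9).
Sequential outcome (Hard, Z) differs from the Nash profile (Firm, Y).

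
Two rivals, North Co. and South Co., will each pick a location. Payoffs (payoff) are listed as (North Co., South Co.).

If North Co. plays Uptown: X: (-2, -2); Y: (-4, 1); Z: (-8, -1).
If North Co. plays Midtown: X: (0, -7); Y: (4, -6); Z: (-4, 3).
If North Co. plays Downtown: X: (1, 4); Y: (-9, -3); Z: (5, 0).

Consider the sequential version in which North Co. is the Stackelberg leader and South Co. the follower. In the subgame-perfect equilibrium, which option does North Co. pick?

Downtown

Backward induction with North Co. moving first.
- Uptown: South Co. compares -2, 1, -1 and picks Y; North Co. would get -4.
- Midtown: South Co. compares -7, -6, 3 and picks Z; North Co. would get -4.
- Downtown: South Co. compares 4, -3, 0 and picks X; North Co. would get 1.
Maximizing over -4, -4, 1, North Co. chooses Downtown. Subgame-perfect outcome: (Downtown, X) with payoffs (1, 4).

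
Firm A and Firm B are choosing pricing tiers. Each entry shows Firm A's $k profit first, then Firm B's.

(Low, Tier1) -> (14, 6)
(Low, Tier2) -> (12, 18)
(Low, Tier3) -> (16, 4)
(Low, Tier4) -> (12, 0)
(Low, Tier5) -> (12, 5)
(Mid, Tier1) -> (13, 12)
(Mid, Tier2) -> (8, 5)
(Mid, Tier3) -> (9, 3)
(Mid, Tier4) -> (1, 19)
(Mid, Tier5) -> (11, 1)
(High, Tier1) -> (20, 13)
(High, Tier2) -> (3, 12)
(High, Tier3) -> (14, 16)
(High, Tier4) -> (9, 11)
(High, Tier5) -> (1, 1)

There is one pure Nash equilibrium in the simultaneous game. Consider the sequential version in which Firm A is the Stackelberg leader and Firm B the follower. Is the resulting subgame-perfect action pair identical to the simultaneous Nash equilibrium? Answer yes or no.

Firm B best-responds to each possible Firm A move:
- Low: BR = Tier2, leader payoff 12.
- Mid: BR = Tier4, leader payoff 1.
- High: BR = Tier3, leader payoff 14.
Among 12, 1, 14, the best is 14 at High. Subgame-perfect outcome: (High, Tier3) with payoffs (14, 16).
Now find the simultaneous Nash equilibrium.
Firm A's best replies: Tier1→High; Tier2→Low; Tier3→Low; Tier4→Low; Tier5→Low.
Firm B's best replies: Low→Tier2; Mid→Tier4; High→Tier3.
Only (Low, Tier2) has each player best-responding; Nash payoffs (12, 18).
Sequential outcome (High, Tier3) differs from the Nash profile (Low, Tier2).

no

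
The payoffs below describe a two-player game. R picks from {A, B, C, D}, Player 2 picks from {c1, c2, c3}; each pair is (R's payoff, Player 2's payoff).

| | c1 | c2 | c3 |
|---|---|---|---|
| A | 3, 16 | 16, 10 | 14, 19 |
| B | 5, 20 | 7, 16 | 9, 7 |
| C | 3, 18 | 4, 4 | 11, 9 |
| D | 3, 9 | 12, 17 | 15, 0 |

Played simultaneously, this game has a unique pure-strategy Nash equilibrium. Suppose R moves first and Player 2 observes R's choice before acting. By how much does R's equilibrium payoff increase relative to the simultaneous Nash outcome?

Player 2 best-responds to each possible R move:
- A: BR = c3, leader payoff 14.
- B: BR = c1, leader payoff 5.
- C: BR = c1, leader payoff 3.
- D: BR = c2, leader payoff 12.
Maximizing over 14, 5, 3, 12, R chooses A. Subgame-perfect outcome: (A, c3) with payoffs (14, 19).
Under simultaneous play:
R's best replies: c1→B; c2→A; c3→D.
Player 2's best replies: A→c3; B→c1; C→c1; D→c2.
Only (B, c1) has each player best-responding; Nash payoffs (5, 20).
R's commitment gain: 14 − 5 = 9.

9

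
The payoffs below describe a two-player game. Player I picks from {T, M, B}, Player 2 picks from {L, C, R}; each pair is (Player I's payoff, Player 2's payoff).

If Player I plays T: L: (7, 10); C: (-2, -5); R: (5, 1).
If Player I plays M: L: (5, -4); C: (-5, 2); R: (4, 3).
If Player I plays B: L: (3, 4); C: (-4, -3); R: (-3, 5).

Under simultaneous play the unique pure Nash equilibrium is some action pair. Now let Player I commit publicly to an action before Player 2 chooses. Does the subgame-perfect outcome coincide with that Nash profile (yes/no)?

Work backward from Player 2's decision.
- T: Player 2 compares 10, -5, 1 and picks L; Player I would get 7.
- M: Player 2 compares -4, 2, 3 and picks R; Player I would get 4.
- B: Player 2 compares 4, -3, 5 and picks R; Player I would get -3.
Among 7, 4, -3, the best is 7 at T. Subgame-perfect outcome: (T, L) with payoffs (7, 10).
Now find the simultaneous Nash equilibrium.
Player I's best replies: L→T; C→T; R→T.
Player 2's best replies: T→L; M→R; B→R.
Only (T, L) has each player best-responding; Nash payoffs (7, 10).
Sequential outcome (T, L) coincides with the Nash profile (T, L).

yes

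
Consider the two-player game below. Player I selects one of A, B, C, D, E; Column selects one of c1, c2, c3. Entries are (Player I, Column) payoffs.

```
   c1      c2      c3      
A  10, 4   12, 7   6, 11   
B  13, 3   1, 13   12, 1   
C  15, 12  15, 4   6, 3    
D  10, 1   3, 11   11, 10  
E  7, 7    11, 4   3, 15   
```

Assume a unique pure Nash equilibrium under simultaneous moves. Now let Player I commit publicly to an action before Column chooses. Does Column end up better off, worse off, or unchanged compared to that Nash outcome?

Column best-responds to each possible Player I move:
- A: BR = c3, leader payoff 6.
- B: BR = c2, leader payoff 1.
- C: BR = c1, leader payoff 15.
- D: BR = c2, leader payoff 3.
- E: BR = c3, leader payoff 3.
Maximizing over 6, 1, 15, 3, 3, Player I chooses C. Subgame-perfect outcome: (C, c1) with payoffs (15, 12).
Now find the simultaneous Nash equilibrium.
Player I's best replies: c1→C; c2→C; c3→B.
Column's best replies: A→c3; B→c2; C→c1; D→c2; E→c3.
Only (C, c1) has each player best-responding; Nash payoffs (15, 12).
Column earns 12 sequentially versus 12 at the Nash outcome: unchanged.

unchanged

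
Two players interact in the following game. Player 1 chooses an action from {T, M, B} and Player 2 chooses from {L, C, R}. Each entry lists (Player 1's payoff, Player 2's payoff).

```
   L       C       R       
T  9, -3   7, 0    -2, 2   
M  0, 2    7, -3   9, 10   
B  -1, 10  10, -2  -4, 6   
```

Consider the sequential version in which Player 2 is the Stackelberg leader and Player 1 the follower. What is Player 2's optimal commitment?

Work backward from Player 1's decision.
- L: Player 1 compares 9, 0, -1 and picks T; Player 2 would get -3.
- C: Player 1 compares 7, 7, 10 and picks B; Player 2 would get -2.
- R: Player 1 compares -2, 9, -4 and picks M; Player 2 would get 10.
Among -3, -2, 10, the best is 10 at R. Subgame-perfect outcome: (M, R) with payoffs (9, 10).

R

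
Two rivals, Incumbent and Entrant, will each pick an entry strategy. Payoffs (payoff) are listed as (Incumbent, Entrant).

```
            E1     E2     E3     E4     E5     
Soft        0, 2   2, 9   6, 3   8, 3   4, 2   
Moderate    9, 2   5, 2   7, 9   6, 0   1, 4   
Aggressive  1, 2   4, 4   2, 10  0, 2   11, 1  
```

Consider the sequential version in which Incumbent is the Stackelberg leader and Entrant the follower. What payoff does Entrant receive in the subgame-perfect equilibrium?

Work backward from Entrant's decision.
- Soft: Entrant compares 2, 9, 3, 3, 2 and picks E2; Incumbent would get 2.
- Moderate: Entrant compares 2, 2, 9, 0, 4 and picks E3; Incumbent would get 7.
- Aggressive: Entrant compares 2, 4, 10, 2, 1 and picks E3; Incumbent would get 2.
Maximizing over 2, 7, 2, Incumbent chooses Moderate. Subgame-perfect outcome: (Moderate, E3) with payoffs (7, 9).

9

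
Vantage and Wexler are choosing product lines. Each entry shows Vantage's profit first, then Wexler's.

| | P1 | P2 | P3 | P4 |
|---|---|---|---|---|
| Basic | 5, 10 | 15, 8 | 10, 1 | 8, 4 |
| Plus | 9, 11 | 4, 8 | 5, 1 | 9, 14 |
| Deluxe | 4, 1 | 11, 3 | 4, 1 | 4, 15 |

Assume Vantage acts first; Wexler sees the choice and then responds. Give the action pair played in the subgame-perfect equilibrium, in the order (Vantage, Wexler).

(Plus, P4)

Backward induction with Vantage moving first.
- Basic: Wexler compares 10, 8, 1, 4 and picks P1; Vantage would get 5.
- Plus: Wexler compares 11, 8, 1, 14 and picks P4; Vantage would get 9.
- Deluxe: Wexler compares 1, 3, 1, 15 and picks P4; Vantage would get 4.
Among 5, 9, 4, the best is 9 at Plus. Subgame-perfect outcome: (Plus, P4) with payoffs (9, 14).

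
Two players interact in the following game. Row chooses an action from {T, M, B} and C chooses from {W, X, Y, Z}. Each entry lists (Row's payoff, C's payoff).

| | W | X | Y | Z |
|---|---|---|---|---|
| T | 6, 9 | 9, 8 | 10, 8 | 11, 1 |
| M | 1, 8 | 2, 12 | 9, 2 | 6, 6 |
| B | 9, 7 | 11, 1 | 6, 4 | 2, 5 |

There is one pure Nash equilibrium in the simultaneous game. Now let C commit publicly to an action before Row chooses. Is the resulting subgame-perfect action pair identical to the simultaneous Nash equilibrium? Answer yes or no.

Backward induction with C moving first.
- W: Row compares 6, 1, 9 and picks B; C would get 7.
- X: Row compares 9, 2, 11 and picks B; C would get 1.
- Y: Row compares 10, 9, 6 and picks T; C would get 8.
- Z: Row compares 11, 6, 2 and picks T; C would get 1.
C's induced payoffs are 7, 1, 8, 1, so C commits to Y. Subgame-perfect outcome: (T, Y) with payoffs (10, 8).
Now find the simultaneous Nash equilibrium.
Row's best replies: W→B; X→B; Y→T; Z→T.
C's best replies: T→W; M→X; B→W.
The unique mutual best reply is (B, W), giving (9, 7).
Sequential outcome (T, Y) differs from the Nash profile (B, W).

no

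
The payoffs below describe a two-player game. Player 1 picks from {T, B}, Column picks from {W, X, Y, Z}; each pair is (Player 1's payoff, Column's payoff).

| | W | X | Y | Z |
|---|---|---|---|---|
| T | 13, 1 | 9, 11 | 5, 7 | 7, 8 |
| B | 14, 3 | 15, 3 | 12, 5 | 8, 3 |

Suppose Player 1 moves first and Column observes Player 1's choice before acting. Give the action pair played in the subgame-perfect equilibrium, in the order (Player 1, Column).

(B, Y)

Backward induction with Player 1 moving first.
- T → Column plays X (best of 1, 11, 7, 8); Player 1 gets 9.
- B → Column plays Y (best of 3, 3, 5, 3); Player 1 gets 12.
Player 1's induced payoffs are 9, 12, so Player 1 commits to B. Subgame-perfect outcome: (B, Y) with payoffs (12, 5).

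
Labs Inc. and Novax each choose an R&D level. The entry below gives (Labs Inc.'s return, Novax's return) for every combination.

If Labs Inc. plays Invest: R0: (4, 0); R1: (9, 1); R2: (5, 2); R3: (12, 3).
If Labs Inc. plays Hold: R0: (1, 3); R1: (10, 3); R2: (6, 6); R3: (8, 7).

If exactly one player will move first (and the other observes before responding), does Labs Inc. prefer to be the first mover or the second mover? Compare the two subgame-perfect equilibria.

If Labs Inc. leads: Novax's best replies are Invest→R3, Hold→R3; Labs Inc.'s induced payoffs 12, 8; outcome (Invest, R3), payoffs (12, 3).
If Novax leads: Labs Inc.'s best replies are R0→Invest, R1→Hold, R2→Hold, R3→Invest; Novax's induced payoffs 0, 3, 6, 3; outcome (Hold, R2), payoffs (6, 6).
Labs Inc. gets 12 moving first and 6 moving second, so Labs Inc. prefers to move first.

first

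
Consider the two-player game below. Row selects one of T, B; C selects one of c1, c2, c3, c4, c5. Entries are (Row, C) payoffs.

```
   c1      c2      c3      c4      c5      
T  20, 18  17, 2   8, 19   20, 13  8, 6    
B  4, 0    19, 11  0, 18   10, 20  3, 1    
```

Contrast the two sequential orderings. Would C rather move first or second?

second

If Row leads: C's best replies are T→c3, B→c4; Row's induced payoffs 8, 10; outcome (B, c4), payoffs (10, 20).
If C leads: Row's best replies are c1→T, c2→B, c3→T, c4→T, c5→T; C's induced payoffs 18, 11, 19, 13, 6; outcome (T, c3), payoffs (8, 19).
C gets 19 moving first and 20 moving second, so C prefers to move second.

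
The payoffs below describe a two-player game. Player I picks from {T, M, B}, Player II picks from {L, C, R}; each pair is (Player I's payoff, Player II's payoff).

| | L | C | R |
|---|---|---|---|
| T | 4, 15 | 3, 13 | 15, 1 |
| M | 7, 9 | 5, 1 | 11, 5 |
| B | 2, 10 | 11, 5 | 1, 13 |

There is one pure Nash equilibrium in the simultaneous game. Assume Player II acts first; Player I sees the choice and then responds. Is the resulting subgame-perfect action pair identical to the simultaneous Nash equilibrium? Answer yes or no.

yes

Backward induction with Player II moving first.
- L → Player I plays M (best of 4, 7, 2); Player II gets 9.
- C → Player I plays B (best of 3, 5, 11); Player II gets 5.
- R → Player I plays T (best of 15, 11, 1); Player II gets 1.
Player II's induced payoffs are 9, 5, 1, so Player II commits to L. Subgame-perfect outcome: (M, L) with payoffs (7, 9).
Now find the simultaneous Nash equilibrium.
Player I's best replies: L→M; C→B; R→T.
Player II's best replies: T→L; M→L; B→R.
Only (M, L) has each player best-responding; Nash payoffs (7, 9).
Sequential outcome (M, L) coincides with the Nash profile (M, L).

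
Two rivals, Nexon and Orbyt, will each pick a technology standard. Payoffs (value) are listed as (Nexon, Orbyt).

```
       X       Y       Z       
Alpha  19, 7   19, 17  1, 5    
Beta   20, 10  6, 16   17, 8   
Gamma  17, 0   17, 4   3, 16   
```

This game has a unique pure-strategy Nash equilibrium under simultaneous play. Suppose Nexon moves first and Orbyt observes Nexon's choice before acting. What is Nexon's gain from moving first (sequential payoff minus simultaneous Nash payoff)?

0

Backward induction with Nexon moving first.
- Alpha: Orbyt compares 7, 17, 5 and picks Y; Nexon would get 19.
- Beta: Orbyt compares 10, 16, 8 and picks Y; Nexon would get 6.
- Gamma: Orbyt compares 0, 4, 16 and picks Z; Nexon would get 3.
Among 19, 6, 3, the best is 19 at Alpha. Subgame-perfect outcome: (Alpha, Y) with payoffs (19, 17).
For the simultaneous game, intersect best replies.
Nexon's best replies: X→Beta; Y→Alpha; Z→Beta.
Orbyt's best replies: Alpha→Y; Beta→Y; Gamma→Z.
The unique mutual best reply is (Alpha, Y), giving (19, 17).
Nexon's commitment gain: 19 − 19 = 0.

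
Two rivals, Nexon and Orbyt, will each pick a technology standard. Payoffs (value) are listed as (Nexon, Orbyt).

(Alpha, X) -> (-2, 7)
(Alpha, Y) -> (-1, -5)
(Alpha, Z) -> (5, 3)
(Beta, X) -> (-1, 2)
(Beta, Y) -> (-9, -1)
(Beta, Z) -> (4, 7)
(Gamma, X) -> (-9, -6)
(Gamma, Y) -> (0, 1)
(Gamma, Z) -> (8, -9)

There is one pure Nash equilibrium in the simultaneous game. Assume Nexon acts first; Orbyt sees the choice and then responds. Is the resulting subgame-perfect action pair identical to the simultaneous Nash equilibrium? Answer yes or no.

no

Work backward from Orbyt's decision.
- Alpha: Orbyt compares 7, -5, 3 and picks X; Nexon would get -2.
- Beta: Orbyt compares 2, -1, 7 and picks Z; Nexon would get 4.
- Gamma: Orbyt compares -6, 1, -9 and picks Y; Nexon would get 0.
Nexon's induced payoffs are -2, 4, 0, so Nexon commits to Beta. Subgame-perfect outcome: (Beta, Z) with payoffs (4, 7).
For the simultaneous game, intersect best replies.
Nexon's best replies: X→Beta; Y→Gamma; Z→Gamma.
Orbyt's best replies: Alpha→X; Beta→Z; Gamma→Y.
Only (Gamma, Y) has each player best-responding; Nash payoffs (0, 1).
Sequential outcome (Beta, Z) differs from the Nash profile (Gamma, Y).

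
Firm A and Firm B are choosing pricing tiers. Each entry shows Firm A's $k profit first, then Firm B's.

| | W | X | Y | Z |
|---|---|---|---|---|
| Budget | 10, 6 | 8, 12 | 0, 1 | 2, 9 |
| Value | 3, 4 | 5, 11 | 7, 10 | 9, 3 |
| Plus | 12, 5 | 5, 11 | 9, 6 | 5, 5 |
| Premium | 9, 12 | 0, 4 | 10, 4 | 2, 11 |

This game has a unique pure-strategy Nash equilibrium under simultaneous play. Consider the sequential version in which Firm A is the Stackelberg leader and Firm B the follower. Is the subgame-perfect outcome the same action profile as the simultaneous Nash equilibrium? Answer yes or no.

Solve by backward induction (Firm A leads).
- Budget: Firm B compares 6, 12, 1, 9 and picks X; Firm A would get 8.
- Value: Firm B compares 4, 11, 10, 3 and picks X; Firm A would get 5.
- Plus: Firm B compares 5, 11, 6, 5 and picks X; Firm A would get 5.
- Premium: Firm B compares 12, 4, 4, 11 and picks W; Firm A would get 9.
Maximizing over 8, 5, 5, 9, Firm A chooses Premium. Subgame-perfect outcome: (Premium, W) with payoffs (9, 12).
Now find the simultaneous Nash equilibrium.
Firm A's best replies: W→Plus; X→Budget; Y→Premium; Z→Value.
Firm B's best replies: Budget→X; Value→X; Plus→X; Premium→W.
The unique mutual best reply is (Budget, X), giving (8, 12).
Sequential outcome (Premium, W) differs from the Nash profile (Budget, X).

no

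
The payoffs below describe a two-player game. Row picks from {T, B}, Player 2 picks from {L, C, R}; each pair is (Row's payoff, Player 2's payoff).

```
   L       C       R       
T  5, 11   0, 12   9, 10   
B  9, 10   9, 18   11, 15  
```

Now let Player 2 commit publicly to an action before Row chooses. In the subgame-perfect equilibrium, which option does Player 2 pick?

Work backward from Row's decision.
- L → Row plays B (best of 5, 9); Player 2 gets 10.
- C → Row plays B (best of 0, 9); Player 2 gets 18.
- R → Row plays B (best of 9, 11); Player 2 gets 15.
Among 10, 18, 15, the best is 18 at C. Subgame-perfect outcome: (B, C) with payoffs (9, 18).

C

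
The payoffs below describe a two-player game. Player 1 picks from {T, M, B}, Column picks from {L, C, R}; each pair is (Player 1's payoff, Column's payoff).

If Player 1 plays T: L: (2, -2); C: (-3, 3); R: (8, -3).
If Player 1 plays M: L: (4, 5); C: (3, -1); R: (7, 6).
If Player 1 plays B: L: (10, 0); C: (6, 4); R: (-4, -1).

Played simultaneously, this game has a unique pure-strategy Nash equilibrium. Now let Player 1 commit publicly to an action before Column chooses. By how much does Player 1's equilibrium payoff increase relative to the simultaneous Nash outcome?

1

Backward induction with Player 1 moving first.
- T: Column compares -2, 3, -3 and picks C; Player 1 would get -3.
- M: Column compares 5, -1, 6 and picks R; Player 1 would get 7.
- B: Column compares 0, 4, -1 and picks C; Player 1 would get 6.
Player 1's induced payoffs are -3, 7, 6, so Player 1 commits to M. Subgame-perfect outcome: (M, R) with payoffs (7, 6).
Now find the simultaneous Nash equilibrium.
Player 1's best replies: L→B; C→B; R→T.
Column's best replies: T→C; M→R; B→C.
Only (B, C) has each player best-responding; Nash payoffs (6, 4).
Player 1's commitment gain: 7 − 6 = 1.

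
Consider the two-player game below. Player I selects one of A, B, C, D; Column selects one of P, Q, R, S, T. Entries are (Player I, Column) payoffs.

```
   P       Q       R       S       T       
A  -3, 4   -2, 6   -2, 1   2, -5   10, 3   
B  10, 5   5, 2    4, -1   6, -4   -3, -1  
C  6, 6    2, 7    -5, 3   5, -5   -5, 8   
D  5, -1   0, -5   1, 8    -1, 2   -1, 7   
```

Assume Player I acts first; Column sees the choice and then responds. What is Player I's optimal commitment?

Column best-responds to each possible Player I move:
- A: BR = Q, leader payoff -2.
- B: BR = P, leader payoff 10.
- C: BR = T, leader payoff -5.
- D: BR = R, leader payoff 1.
Maximizing over -2, 10, -5, 1, Player I chooses B. Subgame-perfect outcome: (B, P) with payoffs (10, 5).

B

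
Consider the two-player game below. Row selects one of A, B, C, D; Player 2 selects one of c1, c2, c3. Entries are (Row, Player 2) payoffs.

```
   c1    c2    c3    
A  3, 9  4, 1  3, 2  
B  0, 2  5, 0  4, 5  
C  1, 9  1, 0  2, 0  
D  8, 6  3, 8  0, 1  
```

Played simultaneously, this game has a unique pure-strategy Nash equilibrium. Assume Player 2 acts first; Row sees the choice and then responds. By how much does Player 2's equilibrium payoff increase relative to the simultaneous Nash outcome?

Solve by backward induction (Player 2 leads).
- c1: BR = D, leader payoff 6.
- c2: BR = B, leader payoff 0.
- c3: BR = B, leader payoff 5.
Player 2's induced payoffs are 6, 0, 5, so Player 2 commits to c1. Subgame-perfect outcome: (D, c1) with payoffs (8, 6).
For the simultaneous game, intersect best replies.
Row's best replies: c1→D; c2→B; c3→B.
Player 2's best replies: A→c1; B→c3; C→c1; D→c2.
Only (B, c3) has each player best-responding; Nash payoffs (4, 5).
Player 2's commitment gain: 6 − 5 = 1.

1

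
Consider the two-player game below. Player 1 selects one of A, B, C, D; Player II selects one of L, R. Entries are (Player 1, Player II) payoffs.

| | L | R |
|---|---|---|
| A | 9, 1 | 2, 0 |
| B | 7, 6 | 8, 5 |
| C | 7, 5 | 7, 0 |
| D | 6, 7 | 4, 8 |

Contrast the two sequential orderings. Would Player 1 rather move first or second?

If Player 1 leads: Player II's best replies are A→L, B→L, C→L, D→R; Player 1's induced payoffs 9, 7, 7, 4; outcome (A, L), payoffs (9, 1).
If Player II leads: Player 1's best replies are L→A, R→B; Player II's induced payoffs 1, 5; outcome (B, R), payoffs (8, 5).
Player 1 gets 9 moving first and 8 moving second, so Player 1 prefers to move first.

first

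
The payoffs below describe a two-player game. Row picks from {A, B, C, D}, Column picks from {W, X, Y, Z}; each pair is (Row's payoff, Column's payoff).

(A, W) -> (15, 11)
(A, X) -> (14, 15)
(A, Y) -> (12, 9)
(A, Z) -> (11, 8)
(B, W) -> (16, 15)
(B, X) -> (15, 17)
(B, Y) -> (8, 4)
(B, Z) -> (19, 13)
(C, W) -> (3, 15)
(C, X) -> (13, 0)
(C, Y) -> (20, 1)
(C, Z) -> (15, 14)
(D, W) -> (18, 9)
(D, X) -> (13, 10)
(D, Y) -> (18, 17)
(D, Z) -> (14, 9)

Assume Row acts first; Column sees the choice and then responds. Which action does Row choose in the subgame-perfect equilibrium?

Column best-responds to each possible Row move:
- A: BR = X, leader payoff 14.
- B: BR = X, leader payoff 15.
- C: BR = W, leader payoff 3.
- D: BR = Y, leader payoff 18.
Among 14, 15, 3, 18, the best is 18 at D. Subgame-perfect outcome: (D, Y) with payoffs (18, 17).

D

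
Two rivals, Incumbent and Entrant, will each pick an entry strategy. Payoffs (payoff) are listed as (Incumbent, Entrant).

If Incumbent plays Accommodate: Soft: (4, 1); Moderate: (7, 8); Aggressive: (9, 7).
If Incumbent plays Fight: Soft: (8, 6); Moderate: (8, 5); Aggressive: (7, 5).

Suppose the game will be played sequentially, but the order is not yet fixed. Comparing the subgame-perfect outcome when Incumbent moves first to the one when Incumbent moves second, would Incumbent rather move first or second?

If Incumbent leads: Entrant's best replies are Accommodate→Moderate, Fight→Soft; Incumbent's induced payoffs 7, 8; outcome (Fight, Soft), payoffs (8, 6).
If Entrant leads: Incumbent's best replies are Soft→Fight, Moderate→Fight, Aggressive→Accommodate; Entrant's induced payoffs 6, 5, 7; outcome (Accommodate, Aggressive), payoffs (9, 7).
Incumbent gets 8 moving first and 9 moving second, so Incumbent prefers to move second.

second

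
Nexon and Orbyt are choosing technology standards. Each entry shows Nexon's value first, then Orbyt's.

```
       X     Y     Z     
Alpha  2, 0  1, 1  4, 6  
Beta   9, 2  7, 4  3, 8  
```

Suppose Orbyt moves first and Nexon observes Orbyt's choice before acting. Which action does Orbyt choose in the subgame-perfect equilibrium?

Z

Nexon best-responds to each possible Orbyt move:
- X → Nexon plays Beta (best of 2, 9); Orbyt gets 2.
- Y → Nexon plays Beta (best of 1, 7); Orbyt gets 4.
- Z → Nexon plays Alpha (best of 4, 3); Orbyt gets 6.
Maximizing over 2, 4, 6, Orbyt chooses Z. Subgame-perfect outcome: (Alpha, Z) with payoffs (4, 6).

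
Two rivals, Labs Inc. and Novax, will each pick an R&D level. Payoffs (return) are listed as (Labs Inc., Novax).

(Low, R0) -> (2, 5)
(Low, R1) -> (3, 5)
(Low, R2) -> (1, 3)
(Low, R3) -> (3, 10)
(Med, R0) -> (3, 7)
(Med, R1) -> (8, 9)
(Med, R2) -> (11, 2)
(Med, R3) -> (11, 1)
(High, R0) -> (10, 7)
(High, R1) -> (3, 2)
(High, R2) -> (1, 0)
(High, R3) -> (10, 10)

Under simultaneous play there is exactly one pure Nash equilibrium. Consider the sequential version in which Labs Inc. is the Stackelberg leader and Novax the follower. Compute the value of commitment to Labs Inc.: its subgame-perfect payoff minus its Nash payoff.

2

Novax best-responds to each possible Labs Inc. move:
- Low: BR = R3, leader payoff 3.
- Med: BR = R1, leader payoff 8.
- High: BR = R3, leader payoff 10.
Labs Inc.'s induced payoffs are 3, 8, 10, so Labs Inc. commits to High. Subgame-perfect outcome: (High, R3) with payoffs (10, 10).
For the simultaneous game, intersect best replies.
Labs Inc.'s best replies: R0→High; R1→Med; R2→Med; R3→Med.
Novax's best replies: Low→R3; Med→R1; High→R3.
Only (Med, R1) has each player best-responding; Nash payoffs (8, 9).
Labs Inc.'s commitment gain: 10 − 8 = 2.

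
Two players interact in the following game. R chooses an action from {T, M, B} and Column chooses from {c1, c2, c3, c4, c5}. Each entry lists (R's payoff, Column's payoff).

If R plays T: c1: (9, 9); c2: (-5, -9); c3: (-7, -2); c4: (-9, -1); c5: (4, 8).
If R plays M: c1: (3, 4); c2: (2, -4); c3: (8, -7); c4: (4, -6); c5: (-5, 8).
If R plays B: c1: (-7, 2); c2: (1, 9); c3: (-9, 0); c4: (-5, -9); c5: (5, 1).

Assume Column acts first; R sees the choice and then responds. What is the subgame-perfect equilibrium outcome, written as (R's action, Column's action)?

Solve by backward induction (Column leads).
- c1: BR = T, leader payoff 9.
- c2: BR = M, leader payoff -4.
- c3: BR = M, leader payoff -7.
- c4: BR = M, leader payoff -6.
- c5: BR = B, leader payoff 1.
Column's induced payoffs are 9, -4, -7, -6, 1, so Column commits to c1. Subgame-perfect outcome: (T, c1) with payoffs (9, 9).

(T, c1)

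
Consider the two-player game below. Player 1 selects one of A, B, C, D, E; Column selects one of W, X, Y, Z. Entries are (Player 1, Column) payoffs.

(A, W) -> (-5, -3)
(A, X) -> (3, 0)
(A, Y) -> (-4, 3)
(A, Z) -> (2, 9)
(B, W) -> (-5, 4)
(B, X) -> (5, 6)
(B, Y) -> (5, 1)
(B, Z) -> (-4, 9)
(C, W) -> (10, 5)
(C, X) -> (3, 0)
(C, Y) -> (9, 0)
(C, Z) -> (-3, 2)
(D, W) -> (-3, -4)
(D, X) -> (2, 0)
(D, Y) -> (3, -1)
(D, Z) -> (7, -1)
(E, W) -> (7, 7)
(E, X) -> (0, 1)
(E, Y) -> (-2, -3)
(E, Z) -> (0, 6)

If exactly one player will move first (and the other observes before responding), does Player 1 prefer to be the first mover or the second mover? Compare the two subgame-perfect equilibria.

first

If Player 1 leads: Column's best replies are A→Z, B→Z, C→W, D→X, E→W; Player 1's induced payoffs 2, -4, 10, 2, 7; outcome (C, W), payoffs (10, 5).
If Column leads: Player 1's best replies are W→C, X→B, Y→C, Z→D; Column's induced payoffs 5, 6, 0, -1; outcome (B, X), payoffs (5, 6).
Player 1 gets 10 moving first and 5 moving second, so Player 1 prefers to move first.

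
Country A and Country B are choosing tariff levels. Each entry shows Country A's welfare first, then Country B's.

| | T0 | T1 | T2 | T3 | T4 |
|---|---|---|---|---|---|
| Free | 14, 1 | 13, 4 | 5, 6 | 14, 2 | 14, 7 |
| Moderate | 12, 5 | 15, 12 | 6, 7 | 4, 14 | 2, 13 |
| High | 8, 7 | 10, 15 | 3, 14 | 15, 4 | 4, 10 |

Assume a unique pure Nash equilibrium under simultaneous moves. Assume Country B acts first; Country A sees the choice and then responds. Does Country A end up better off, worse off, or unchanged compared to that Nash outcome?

Work backward from Country A's decision.
- T0 → Country A plays Free (best of 14, 12, 8); Country B gets 1.
- T1 → Country A plays Moderate (best of 13, 15, 10); Country B gets 12.
- T2 → Country A plays Moderate (best of 5, 6, 3); Country B gets 7.
- T3 → Country A plays High (best of 14, 4, 15); Country B gets 4.
- T4 → Country A plays Free (best of 14, 2, 4); Country B gets 7.
Among 1, 12, 7, 4, 7, the best is 12 at T1. Subgame-perfect outcome: (Moderate, T1) with payoffs (15, 12).
Under simultaneous play:
Country A's best replies: T0→Free; T1→Moderate; T2→Moderate; T3→High; T4→Free.
Country B's best replies: Free→T4; Moderate→T3; High→T1.
The unique mutual best reply is (Free, T4), giving (14, 7).
Country A earns 15 sequentially versus 14 at the Nash outcome: better off.

better off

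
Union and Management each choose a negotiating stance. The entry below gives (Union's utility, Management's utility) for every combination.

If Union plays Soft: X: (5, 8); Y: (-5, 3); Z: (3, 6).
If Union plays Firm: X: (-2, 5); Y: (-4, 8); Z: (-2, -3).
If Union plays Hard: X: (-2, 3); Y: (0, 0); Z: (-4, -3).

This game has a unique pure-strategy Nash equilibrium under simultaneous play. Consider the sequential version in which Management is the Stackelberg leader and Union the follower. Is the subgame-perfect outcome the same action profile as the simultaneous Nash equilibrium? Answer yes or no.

Solve by backward induction (Management leads).
- X: Union compares 5, -2, -2 and picks Soft; Management would get 8.
- Y: Union compares -5, -4, 0 and picks Hard; Management would get 0.
- Z: Union compares 3, -2, -4 and picks Soft; Management would get 6.
Management's induced payoffs are 8, 0, 6, so Management commits to X. Subgame-perfect outcome: (Soft, X) with payoffs (5, 8).
Now find the simultaneous Nash equilibrium.
Union's best replies: X→Soft; Y→Hard; Z→Soft.
Management's best replies: Soft→X; Firm→Y; Hard→X.
Only (Soft, X) has each player best-responding; Nash payoffs (5, 8).
Sequential outcome (Soft, X) coincides with the Nash profile (Soft, X).

yes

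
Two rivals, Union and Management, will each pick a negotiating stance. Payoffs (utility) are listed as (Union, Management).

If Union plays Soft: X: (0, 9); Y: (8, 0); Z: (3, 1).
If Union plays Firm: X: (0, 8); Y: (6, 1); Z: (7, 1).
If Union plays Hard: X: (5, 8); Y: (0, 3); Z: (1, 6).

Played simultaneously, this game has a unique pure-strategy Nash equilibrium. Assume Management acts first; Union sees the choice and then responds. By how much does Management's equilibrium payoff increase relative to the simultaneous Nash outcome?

0

Work backward from Union's decision.
- X: Union compares 0, 0, 5 and picks Hard; Management would get 8.
- Y: Union compares 8, 6, 0 and picks Soft; Management would get 0.
- Z: Union compares 3, 7, 1 and picks Firm; Management would get 1.
Management's induced payoffs are 8, 0, 1, so Management commits to X. Subgame-perfect outcome: (Hard, X) with payoffs (5, 8).
For the simultaneous game, intersect best replies.
Union's best replies: X→Hard; Y→Soft; Z→Firm.
Management's best replies: Soft→X; Firm→X; Hard→X.
Only (Hard, X) has each player best-responding; Nash payoffs (5, 8).
Management's commitment gain: 8 − 8 = 0.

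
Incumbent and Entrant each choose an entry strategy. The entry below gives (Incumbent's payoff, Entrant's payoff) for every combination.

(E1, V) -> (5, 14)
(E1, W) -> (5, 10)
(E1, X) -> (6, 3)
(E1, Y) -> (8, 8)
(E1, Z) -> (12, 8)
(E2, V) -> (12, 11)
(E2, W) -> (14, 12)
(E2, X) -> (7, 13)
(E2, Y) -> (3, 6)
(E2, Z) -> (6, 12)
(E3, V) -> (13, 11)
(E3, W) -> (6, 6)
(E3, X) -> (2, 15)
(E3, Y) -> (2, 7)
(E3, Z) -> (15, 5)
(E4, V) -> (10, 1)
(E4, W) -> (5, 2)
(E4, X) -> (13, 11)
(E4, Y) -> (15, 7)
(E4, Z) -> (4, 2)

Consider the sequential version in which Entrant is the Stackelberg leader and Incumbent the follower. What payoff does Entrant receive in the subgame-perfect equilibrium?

Backward induction with Entrant moving first.
- V → Incumbent plays E3 (best of 5, 12, 13, 10); Entrant gets 11.
- W → Incumbent plays E2 (best of 5, 14, 6, 5); Entrant gets 12.
- X → Incumbent plays E4 (best of 6, 7, 2, 13); Entrant gets 11.
- Y → Incumbent plays E4 (best of 8, 3, 2, 15); Entrant gets 7.
- Z → Incumbent plays E3 (best of 12, 6, 15, 4); Entrant gets 5.
Maximizing over 11, 12, 11, 7, 5, Entrant chooses W. Subgame-perfect outcome: (E2, W) with payoffs (14, 12).

12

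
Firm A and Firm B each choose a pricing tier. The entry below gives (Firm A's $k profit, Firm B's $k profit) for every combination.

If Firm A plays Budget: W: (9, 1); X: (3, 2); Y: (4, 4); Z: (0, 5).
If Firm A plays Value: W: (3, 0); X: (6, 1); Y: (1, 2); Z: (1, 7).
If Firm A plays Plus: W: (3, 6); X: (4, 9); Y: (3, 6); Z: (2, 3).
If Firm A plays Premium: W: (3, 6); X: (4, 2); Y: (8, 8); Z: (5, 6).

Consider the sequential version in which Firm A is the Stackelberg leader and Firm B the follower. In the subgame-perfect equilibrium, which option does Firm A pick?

Premium

Firm B best-responds to each possible Firm A move:
- Budget: Firm B compares 1, 2, 4, 5 and picks Z; Firm A would get 0.
- Value: Firm B compares 0, 1, 2, 7 and picks Z; Firm A would get 1.
- Plus: Firm B compares 6, 9, 6, 3 and picks X; Firm A would get 4.
- Premium: Firm B compares 6, 2, 8, 6 and picks Y; Firm A would get 8.
Maximizing over 0, 1, 4, 8, Firm A chooses Premium. Subgame-perfect outcome: (Premium, Y) with payoffs (8, 8).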